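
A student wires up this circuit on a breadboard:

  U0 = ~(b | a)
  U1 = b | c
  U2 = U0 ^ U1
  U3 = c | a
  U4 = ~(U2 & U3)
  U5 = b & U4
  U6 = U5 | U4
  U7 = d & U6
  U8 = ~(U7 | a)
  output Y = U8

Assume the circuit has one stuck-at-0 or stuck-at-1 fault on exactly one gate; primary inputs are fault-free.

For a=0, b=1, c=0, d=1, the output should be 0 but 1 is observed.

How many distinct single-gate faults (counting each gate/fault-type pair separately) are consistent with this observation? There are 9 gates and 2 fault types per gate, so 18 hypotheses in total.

Fault-free: U0=0, U1=1, U2=1, U3=0, U4=1, U5=1, U6=1, U7=1, U8=0 → 0. Observed 1.
  U0: none of the 2 fault types match ✗
  U1: none of the 2 fault types match ✗
  U2: none of the 2 fault types match ✗
  U3: stuck-at-1 ✓; others ✗
  U4: stuck-at-0 ✓; others ✗
  U5: none of the 2 fault types match ✗
  U6: stuck-at-0 ✓; others ✗
  U7: stuck-at-0 ✓; others ✗
  U8: stuck-at-1 ✓; others ✗
Consistent faults: {U3 stuck-at-1, U4 stuck-at-0, U6 stuck-at-0, U7 stuck-at-0, U8 stuck-at-1} — 5 in all.

5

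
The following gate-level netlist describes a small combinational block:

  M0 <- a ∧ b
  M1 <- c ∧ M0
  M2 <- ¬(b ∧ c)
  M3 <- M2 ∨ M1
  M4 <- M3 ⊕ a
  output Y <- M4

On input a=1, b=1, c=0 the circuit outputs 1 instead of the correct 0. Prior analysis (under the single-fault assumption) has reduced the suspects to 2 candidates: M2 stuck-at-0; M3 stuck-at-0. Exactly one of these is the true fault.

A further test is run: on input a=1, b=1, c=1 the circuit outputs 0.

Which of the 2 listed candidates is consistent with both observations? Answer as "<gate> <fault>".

M2 stuck-at-0

Evaluate each candidate on input a=1, b=1, c=1:
  M2 stuck-at-0: M0=1, M1=1, M2=0 [stuck-at-0], M3=1, M4=0 → 0 — matches
  M3 stuck-at-0: M0=1, M1=1, M2=0, M3=0 [stuck-at-0], M4=1 → 1 — eliminated
Only M2 stuck-at-0 reproduces the observed 0.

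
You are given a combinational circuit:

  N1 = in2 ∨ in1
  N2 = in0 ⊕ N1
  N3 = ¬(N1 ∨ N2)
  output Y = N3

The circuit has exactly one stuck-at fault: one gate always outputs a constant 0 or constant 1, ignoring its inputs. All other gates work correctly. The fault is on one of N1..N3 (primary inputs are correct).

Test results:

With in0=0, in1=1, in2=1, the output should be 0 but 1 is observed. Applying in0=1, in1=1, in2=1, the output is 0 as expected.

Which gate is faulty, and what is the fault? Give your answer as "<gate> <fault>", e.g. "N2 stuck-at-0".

N1 stuck-at-0

Fault-free values for test 1 (in0=0, in1=1, in2=1): N1=1, N2=1, N3=0, giving Y=0. Observed 1.
Test 1: faults giving observed 1 are {N1 stuck-at-0, N3 stuck-at-1}.
Test 2 (in0=1, in1=1, in2=1): fault-free N1=1, N2=0, N3=0 → 0; observed 0. Eliminates N3 stuck-at-1.
Only N1 stuck-at-0 is consistent with every test.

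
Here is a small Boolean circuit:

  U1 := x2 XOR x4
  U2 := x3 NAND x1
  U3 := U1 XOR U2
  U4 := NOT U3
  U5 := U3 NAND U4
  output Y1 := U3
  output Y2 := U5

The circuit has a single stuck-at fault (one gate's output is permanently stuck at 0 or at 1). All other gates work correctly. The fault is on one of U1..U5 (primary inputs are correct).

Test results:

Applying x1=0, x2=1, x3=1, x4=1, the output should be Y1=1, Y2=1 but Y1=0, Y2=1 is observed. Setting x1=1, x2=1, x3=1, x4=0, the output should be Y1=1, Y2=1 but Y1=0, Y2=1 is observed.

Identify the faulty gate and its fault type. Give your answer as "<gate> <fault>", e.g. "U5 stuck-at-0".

Fault-free values for test 1 (x1=0, x2=1, x3=1, x4=1): U1=0, U2=1, U3=1, U4=0, U5=1, giving Y1=1, Y2=1. Observed Y1=0, Y2=1.
Test 1: faults giving observed Y1=0, Y2=1 are {U1 stuck-at-1, U2 stuck-at-0, U3 stuck-at-0}.
Test 2 (x1=1, x2=1, x3=1, x4=0): fault-free U1=1, U2=0, U3=1, U4=0, U5=1 → Y1=1, Y2=1; observed Y1=0, Y2=1. Eliminates U1 stuck-at-1, U2 stuck-at-0.
Only U3 stuck-at-0 is consistent with every test.

U3 stuck-at-0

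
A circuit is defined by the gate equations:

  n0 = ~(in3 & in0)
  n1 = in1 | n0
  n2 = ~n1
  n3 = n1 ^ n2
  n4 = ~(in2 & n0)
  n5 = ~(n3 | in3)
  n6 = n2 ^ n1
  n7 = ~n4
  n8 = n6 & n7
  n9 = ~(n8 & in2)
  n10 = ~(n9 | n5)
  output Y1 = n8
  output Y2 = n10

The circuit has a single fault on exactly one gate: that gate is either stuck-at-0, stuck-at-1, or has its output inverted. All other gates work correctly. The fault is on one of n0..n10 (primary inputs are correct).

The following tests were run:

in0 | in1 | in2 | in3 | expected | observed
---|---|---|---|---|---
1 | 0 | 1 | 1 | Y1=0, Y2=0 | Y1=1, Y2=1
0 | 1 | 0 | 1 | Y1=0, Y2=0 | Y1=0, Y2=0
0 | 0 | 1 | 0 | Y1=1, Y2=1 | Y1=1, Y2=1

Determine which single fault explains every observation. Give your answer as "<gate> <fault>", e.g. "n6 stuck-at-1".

n0 stuck-at-1

Fault-free values for test 1 (in0=1, in1=0, in2=1, in3=1): n0=0, n1=0, n2=1, n3=1, n4=1, n5=0, n6=1, n7=0, n8=0, n9=1, n10=0, giving Y1=0, Y2=0. Observed Y1=1, Y2=1.
Test 1: faults giving observed Y1=1, Y2=1 are {n0 stuck-at-1, n0 inverted output, n4 stuck-at-0, n4 inverted output, n7 stuck-at-1, n7 inverted output, n8 stuck-at-1, n8 inverted output}.
Test 2 (in0=0, in1=1, in2=0, in3=1): fault-free n0=1, n1=1, n2=0, n3=1, n4=1, n5=0, n6=1, n7=0, n8=0, n9=1, n10=0 → Y1=0, Y2=0; observed Y1=0, Y2=0. Eliminates n4 stuck-at-0, n4 inverted output, n7 stuck-at-1, n7 inverted output, n8 stuck-at-1, n8 inverted output.
Test 3 (in0=0, in1=0, in2=1, in3=0): fault-free n0=1, n1=1, n2=0, n3=1, n4=0, n5=0, n6=1, n7=1, n8=1, n9=0, n10=1 → Y1=1, Y2=1; observed Y1=1, Y2=1. Eliminates n0 inverted output.
Only n0 stuck-at-1 is consistent with every test.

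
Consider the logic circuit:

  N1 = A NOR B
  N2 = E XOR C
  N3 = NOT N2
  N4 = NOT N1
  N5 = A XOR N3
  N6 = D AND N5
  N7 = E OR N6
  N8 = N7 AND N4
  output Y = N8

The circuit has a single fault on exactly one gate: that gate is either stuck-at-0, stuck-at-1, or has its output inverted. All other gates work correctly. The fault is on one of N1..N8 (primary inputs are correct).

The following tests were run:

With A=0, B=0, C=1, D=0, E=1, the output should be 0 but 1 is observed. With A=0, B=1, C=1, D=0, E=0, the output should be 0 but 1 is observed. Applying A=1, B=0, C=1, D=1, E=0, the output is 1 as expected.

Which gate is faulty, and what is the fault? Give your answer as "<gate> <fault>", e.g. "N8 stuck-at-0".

N8 stuck-at-1

Fault-free values for test 1 (A=0, B=0, C=1, D=0, E=1): N1=1, N2=0, N3=1, N4=0, N5=1, N6=0, N7=1, N8=0, giving Y=0. Observed 1.
Test 1: faults giving observed 1 are {N1 stuck-at-0, N1 inverted output, N4 stuck-at-1, N4 inverted output, N8 stuck-at-1, N8 inverted output}.
Test 2 (A=0, B=1, C=1, D=0, E=0): fault-free N1=0, N2=1, N3=0, N4=1, N5=0, N6=0, N7=0, N8=0 → 0; observed 1. Eliminates N1 stuck-at-0, N1 inverted output, N4 stuck-at-1, N4 inverted output.
Test 3 (A=1, B=0, C=1, D=1, E=0): fault-free N1=0, N2=1, N3=0, N4=1, N5=1, N6=1, N7=1, N8=1 → 1; observed 1. Eliminates N8 inverted output.
Only N8 stuck-at-1 is consistent with every test.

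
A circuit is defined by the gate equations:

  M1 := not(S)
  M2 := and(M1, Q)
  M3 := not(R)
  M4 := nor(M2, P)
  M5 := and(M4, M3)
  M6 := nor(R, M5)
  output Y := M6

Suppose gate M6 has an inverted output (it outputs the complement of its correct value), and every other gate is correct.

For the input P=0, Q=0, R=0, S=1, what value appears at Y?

1

Propagate with M6 forced: M1=0, M2=0, M3=1, M4=1, M5=1, M6=1 [inverted output].
So Y = 1. (Without the fault it would be 0.)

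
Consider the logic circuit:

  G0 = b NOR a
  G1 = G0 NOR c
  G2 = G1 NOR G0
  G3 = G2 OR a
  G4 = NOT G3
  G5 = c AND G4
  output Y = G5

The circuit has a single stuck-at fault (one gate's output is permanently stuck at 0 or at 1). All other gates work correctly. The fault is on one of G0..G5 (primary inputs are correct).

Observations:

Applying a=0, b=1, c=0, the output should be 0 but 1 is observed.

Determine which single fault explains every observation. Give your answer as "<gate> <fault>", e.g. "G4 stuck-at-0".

Fault-free values for test 1 (a=0, b=1, c=0): G0=0, G1=1, G2=0, G3=0, G4=1, G5=0, giving Y=0. Observed 1.
Test 1: faults giving observed 1 are {G5 stuck-at-1}.
Only G5 stuck-at-1 is consistent with every test.

G5 stuck-at-1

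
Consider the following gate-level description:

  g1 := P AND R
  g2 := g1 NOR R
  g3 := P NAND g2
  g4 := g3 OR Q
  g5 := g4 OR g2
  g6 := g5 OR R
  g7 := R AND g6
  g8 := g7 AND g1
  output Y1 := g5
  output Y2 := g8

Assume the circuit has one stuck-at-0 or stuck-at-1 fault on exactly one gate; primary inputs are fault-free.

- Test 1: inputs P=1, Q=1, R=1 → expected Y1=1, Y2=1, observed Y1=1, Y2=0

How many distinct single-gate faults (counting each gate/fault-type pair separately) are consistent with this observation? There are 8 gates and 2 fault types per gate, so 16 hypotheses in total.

Fault-free: g1=1, g2=0, g3=1, g4=1, g5=1, g6=1, g7=1, g8=1 → Y1=1, Y2=1. Observed Y1=1, Y2=0.
  g1: stuck-at-0 ✓; others ✗
  g2: none of the 2 fault types match ✗
  g3: none of the 2 fault types match ✗
  g4: none of the 2 fault types match ✗
  g5: none of the 2 fault types match ✗
  g6: stuck-at-0 ✓; others ✗
  g7: stuck-at-0 ✓; others ✗
  g8: stuck-at-0 ✓; others ✗
Consistent faults: {g1 stuck-at-0, g6 stuck-at-0, g7 stuck-at-0, g8 stuck-at-0} — 4 in all.

4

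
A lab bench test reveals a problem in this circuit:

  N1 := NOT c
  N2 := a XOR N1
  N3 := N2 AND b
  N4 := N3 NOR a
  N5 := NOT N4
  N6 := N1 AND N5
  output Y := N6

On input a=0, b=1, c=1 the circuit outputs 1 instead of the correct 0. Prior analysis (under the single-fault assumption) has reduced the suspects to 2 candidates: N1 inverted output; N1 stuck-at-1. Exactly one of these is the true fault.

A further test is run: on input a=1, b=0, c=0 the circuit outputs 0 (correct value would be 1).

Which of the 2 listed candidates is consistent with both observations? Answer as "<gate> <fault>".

N1 inverted output

Evaluate each candidate on input a=1, b=0, c=0:
  N1 inverted output: N1=0 [inverted output], N2=1, N3=0, N4=0, N5=1, N6=0 → 0 — matches
  N1 stuck-at-1: N1=1 [stuck-at-1], N2=0, N3=0, N4=0, N5=1, N6=1 → 1 — eliminated
Only N1 inverted output reproduces the observed 0.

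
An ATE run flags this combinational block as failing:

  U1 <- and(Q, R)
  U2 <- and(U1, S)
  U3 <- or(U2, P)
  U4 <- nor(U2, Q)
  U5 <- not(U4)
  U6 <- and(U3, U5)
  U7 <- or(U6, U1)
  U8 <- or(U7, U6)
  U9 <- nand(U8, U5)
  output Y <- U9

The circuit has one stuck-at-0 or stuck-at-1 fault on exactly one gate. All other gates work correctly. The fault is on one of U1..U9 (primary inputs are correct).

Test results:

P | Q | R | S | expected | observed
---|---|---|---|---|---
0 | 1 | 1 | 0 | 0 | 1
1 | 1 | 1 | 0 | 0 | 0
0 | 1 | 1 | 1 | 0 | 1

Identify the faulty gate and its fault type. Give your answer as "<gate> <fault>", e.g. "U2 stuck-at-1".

U1 stuck-at-0

Fault-free values for test 1 (P=0, Q=1, R=1, S=0): U1=1, U2=0, U3=0, U4=0, U5=1, U6=0, U7=1, U8=1, U9=0, giving Y=0. Observed 1.
Test 1: faults giving observed 1 are {U1 stuck-at-0, U4 stuck-at-1, U5 stuck-at-0, U7 stuck-at-0, U8 stuck-at-0, U9 stuck-at-1}.
Test 2 (P=1, Q=1, R=1, S=0): fault-free U1=1, U2=0, U3=1, U4=0, U5=1, U6=1, U7=1, U8=1, U9=0 → 0; observed 0. Eliminates U4 stuck-at-1, U5 stuck-at-0, U8 stuck-at-0, U9 stuck-at-1.
Test 3 (P=0, Q=1, R=1, S=1): fault-free U1=1, U2=1, U3=1, U4=0, U5=1, U6=1, U7=1, U8=1, U9=0 → 0; observed 1. Eliminates U7 stuck-at-0.
Only U1 stuck-at-0 is consistent with every test.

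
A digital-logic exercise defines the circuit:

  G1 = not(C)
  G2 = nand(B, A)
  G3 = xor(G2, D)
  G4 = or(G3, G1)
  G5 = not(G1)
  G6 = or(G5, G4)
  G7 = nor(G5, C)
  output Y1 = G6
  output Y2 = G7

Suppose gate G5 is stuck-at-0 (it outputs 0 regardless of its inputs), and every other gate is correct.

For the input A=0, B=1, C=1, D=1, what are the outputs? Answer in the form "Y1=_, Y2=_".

Propagate with G5 forced: G1=0, G2=1, G3=0, G4=0, G5=0 [stuck-at-0], G6=0, G7=0.
So the outputs are Y1=0, Y2=0. (Without the fault they would be Y1=1, Y2=0.)

Y1=0, Y2=0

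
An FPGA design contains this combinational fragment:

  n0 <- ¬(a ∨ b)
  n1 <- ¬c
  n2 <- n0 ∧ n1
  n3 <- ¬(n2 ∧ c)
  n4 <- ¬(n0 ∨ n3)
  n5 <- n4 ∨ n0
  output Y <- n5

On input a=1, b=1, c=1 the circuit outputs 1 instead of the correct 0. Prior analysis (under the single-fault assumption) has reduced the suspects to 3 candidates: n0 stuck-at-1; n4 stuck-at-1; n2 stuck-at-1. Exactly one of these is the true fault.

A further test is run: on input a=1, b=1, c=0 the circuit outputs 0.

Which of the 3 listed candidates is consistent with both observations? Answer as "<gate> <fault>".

n2 stuck-at-1

Evaluate each candidate on input a=1, b=1, c=0:
  n0 stuck-at-1: n0=1 [stuck-at-1], n1=1, n2=1, n3=1, n4=0, n5=1 → 1 — eliminated
  n4 stuck-at-1: n0=0, n1=1, n2=0, n3=1, n4=1 [stuck-at-1], n5=1 → 1 — eliminated
  n2 stuck-at-1: n0=0, n1=1, n2=1 [stuck-at-1], n3=1, n4=0, n5=0 → 0 — matches
Only n2 stuck-at-1 reproduces the observed 0.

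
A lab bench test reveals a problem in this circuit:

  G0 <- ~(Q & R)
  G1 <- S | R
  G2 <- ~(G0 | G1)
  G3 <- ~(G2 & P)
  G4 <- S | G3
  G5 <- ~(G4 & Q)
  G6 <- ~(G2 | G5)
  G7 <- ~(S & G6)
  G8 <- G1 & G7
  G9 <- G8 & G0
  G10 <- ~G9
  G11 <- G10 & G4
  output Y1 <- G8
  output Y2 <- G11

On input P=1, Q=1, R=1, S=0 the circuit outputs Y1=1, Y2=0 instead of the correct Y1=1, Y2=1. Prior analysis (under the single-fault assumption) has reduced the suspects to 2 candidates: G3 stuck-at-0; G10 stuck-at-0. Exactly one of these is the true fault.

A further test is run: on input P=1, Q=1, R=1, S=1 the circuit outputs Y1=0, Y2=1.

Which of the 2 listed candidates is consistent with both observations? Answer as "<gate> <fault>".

Evaluate each candidate on input P=1, Q=1, R=1, S=1:
  G3 stuck-at-0: G0=0, G1=1, G2=0, G3=0 [stuck-at-0], G4=1, G5=0, G6=1, G7=0, G8=0, G9=0, G10=1, G11=1 → Y1=0, Y2=1 — matches
  G10 stuck-at-0: G0=0, G1=1, G2=0, G3=1, G4=1, G5=0, G6=1, G7=0, G8=0, G9=0, G10=0 [stuck-at-0], G11=0 → Y1=0, Y2=0 — eliminated
Only G3 stuck-at-0 reproduces the observed Y1=0, Y2=1.

G3 stuck-at-0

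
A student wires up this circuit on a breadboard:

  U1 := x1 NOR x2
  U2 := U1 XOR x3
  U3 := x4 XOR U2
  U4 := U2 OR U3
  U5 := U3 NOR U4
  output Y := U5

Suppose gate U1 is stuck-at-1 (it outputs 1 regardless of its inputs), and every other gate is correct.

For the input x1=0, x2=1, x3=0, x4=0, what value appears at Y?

Propagate with U1 forced: U1=1 [stuck-at-1], U2=1, U3=1, U4=1, U5=0.
So Y = 0. (Without the fault it would be 1.)

0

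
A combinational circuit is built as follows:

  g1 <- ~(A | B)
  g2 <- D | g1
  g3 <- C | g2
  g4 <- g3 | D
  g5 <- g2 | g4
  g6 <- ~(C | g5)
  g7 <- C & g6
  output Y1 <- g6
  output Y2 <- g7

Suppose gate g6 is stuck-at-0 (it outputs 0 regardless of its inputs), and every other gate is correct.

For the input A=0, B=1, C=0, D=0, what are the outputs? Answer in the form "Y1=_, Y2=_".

Propagate with g6 forced: g1=0, g2=0, g3=0, g4=0, g5=0, g6=0 [stuck-at-0], g7=0.
So the outputs are Y1=0, Y2=0. (Without the fault they would be Y1=1, Y2=0.)

Y1=0, Y2=0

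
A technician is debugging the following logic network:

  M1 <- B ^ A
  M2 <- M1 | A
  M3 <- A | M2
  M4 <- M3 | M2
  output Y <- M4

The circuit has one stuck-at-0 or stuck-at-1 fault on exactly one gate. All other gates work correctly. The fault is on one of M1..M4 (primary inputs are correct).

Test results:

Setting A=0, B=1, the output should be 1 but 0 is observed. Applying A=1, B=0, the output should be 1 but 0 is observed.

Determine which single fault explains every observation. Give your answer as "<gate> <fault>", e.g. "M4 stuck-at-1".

Fault-free values for test 1 (A=0, B=1): M1=1, M2=1, M3=1, M4=1, giving Y=1. Observed 0.
Test 1: faults giving observed 0 are {M1 stuck-at-0, M2 stuck-at-0, M4 stuck-at-0}.
Test 2 (A=1, B=0): fault-free M1=1, M2=1, M3=1, M4=1 → 1; observed 0. Eliminates M1 stuck-at-0, M2 stuck-at-0.
Only M4 stuck-at-0 is consistent with every test.

M4 stuck-at-0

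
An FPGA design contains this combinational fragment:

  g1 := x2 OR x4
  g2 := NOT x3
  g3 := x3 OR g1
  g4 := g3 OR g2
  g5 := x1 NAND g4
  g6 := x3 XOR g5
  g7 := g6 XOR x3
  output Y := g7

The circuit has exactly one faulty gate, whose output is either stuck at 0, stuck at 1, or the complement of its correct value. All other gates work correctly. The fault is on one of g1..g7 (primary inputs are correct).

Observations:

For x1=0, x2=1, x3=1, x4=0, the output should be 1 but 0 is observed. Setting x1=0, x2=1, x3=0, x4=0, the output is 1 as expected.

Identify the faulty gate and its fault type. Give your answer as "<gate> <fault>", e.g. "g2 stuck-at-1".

Fault-free values for test 1 (x1=0, x2=1, x3=1, x4=0): g1=1, g2=0, g3=1, g4=1, g5=1, g6=0, g7=1, giving Y=1. Observed 0.
Test 1: faults giving observed 0 are {g5 stuck-at-0, g5 inverted output, g6 stuck-at-1, g6 inverted output, g7 stuck-at-0, g7 inverted output}.
Test 2 (x1=0, x2=1, x3=0, x4=0): fault-free g1=1, g2=1, g3=1, g4=1, g5=1, g6=1, g7=1 → 1; observed 1. Eliminates g5 stuck-at-0, g5 inverted output, g6 inverted output, g7 stuck-at-0, g7 inverted output.
Only g6 stuck-at-1 is consistent with every test.

g6 stuck-at-1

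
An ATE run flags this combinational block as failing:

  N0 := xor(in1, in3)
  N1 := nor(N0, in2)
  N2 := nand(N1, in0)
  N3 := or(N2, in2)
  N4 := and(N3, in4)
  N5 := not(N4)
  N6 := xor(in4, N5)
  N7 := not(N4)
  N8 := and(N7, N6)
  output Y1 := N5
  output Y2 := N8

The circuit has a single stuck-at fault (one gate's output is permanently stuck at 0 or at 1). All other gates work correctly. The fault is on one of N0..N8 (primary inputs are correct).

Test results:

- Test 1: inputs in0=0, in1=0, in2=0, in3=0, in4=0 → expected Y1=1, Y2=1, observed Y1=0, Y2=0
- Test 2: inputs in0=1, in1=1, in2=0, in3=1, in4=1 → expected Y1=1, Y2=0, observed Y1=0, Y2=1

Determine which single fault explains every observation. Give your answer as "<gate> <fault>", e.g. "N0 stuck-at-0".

Fault-free values for test 1 (in0=0, in1=0, in2=0, in3=0, in4=0): N0=0, N1=1, N2=1, N3=1, N4=0, N5=1, N6=1, N7=1, N8=1, giving Y1=1, Y2=1. Observed Y1=0, Y2=0.
Test 1: faults giving observed Y1=0, Y2=0 are {N4 stuck-at-1, N5 stuck-at-0}.
Test 2 (in0=1, in1=1, in2=0, in3=1, in4=1): fault-free N0=0, N1=1, N2=0, N3=0, N4=0, N5=1, N6=0, N7=1, N8=0 → Y1=1, Y2=0; observed Y1=0, Y2=1. Eliminates N4 stuck-at-1.
Only N5 stuck-at-0 is consistent with every test.

N5 stuck-at-0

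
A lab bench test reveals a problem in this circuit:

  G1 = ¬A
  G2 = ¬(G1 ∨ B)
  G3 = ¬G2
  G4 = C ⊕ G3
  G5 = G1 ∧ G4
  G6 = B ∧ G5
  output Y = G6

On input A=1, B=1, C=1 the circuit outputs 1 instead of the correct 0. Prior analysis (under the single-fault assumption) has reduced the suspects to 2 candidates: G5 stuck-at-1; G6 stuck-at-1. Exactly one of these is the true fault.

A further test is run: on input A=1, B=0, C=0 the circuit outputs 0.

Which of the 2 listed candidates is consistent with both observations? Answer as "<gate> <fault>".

Evaluate each candidate on input A=1, B=0, C=0:
  G5 stuck-at-1: G1=0, G2=1, G3=0, G4=0, G5=1 [stuck-at-1], G6=0 → 0 — matches
  G6 stuck-at-1: G1=0, G2=1, G3=0, G4=0, G5=0, G6=1 [stuck-at-1] → 1 — eliminated
Only G5 stuck-at-1 reproduces the observed 0.

G5 stuck-at-1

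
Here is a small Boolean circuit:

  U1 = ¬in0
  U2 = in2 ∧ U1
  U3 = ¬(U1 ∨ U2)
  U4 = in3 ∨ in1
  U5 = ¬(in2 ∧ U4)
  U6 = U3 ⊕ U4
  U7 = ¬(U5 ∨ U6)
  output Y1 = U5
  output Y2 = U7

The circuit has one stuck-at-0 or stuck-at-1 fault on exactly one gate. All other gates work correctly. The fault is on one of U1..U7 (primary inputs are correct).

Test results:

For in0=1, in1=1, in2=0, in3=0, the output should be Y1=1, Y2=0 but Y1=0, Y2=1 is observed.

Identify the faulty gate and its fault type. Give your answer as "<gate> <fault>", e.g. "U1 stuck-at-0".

U5 stuck-at-0

Fault-free values for test 1 (in0=1, in1=1, in2=0, in3=0): U1=0, U2=0, U3=1, U4=1, U5=1, U6=0, U7=0, giving Y1=1, Y2=0. Observed Y1=0, Y2=1.
Test 1: faults giving observed Y1=0, Y2=1 are {U5 stuck-at-0}.
Only U5 stuck-at-0 is consistent with every test.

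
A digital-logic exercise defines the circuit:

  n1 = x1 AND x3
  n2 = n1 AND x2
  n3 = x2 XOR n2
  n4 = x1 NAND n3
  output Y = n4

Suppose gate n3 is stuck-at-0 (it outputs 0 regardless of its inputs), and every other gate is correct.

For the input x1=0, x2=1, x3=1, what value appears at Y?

1

Propagate with n3 forced: n1=0, n2=0, n3=0 [stuck-at-0], n4=1.
So Y = 1. (Same as the fault-free value — the fault is masked on this input.)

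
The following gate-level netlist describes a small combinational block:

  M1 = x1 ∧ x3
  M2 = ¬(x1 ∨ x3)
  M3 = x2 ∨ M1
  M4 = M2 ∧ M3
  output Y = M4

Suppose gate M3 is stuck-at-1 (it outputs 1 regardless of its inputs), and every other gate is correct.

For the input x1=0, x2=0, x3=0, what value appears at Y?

1

Propagate with M3 forced: M1=0, M2=1, M3=1 [stuck-at-1], M4=1.
So Y = 1. (Without the fault it would be 0.)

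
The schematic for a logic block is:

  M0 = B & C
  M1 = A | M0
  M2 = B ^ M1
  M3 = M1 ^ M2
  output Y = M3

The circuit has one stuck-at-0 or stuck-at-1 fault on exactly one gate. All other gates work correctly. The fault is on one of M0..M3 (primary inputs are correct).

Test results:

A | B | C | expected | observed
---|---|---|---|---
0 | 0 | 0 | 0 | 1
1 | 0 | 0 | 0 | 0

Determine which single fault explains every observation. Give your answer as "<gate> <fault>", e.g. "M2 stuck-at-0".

Fault-free values for test 1 (A=0, B=0, C=0): M0=0, M1=0, M2=0, M3=0, giving Y=0. Observed 1.
Test 1: faults giving observed 1 are {M2 stuck-at-1, M3 stuck-at-1}.
Test 2 (A=1, B=0, C=0): fault-free M0=0, M1=1, M2=1, M3=0 → 0; observed 0. Eliminates M3 stuck-at-1.
Only M2 stuck-at-1 is consistent with every test.

M2 stuck-at-1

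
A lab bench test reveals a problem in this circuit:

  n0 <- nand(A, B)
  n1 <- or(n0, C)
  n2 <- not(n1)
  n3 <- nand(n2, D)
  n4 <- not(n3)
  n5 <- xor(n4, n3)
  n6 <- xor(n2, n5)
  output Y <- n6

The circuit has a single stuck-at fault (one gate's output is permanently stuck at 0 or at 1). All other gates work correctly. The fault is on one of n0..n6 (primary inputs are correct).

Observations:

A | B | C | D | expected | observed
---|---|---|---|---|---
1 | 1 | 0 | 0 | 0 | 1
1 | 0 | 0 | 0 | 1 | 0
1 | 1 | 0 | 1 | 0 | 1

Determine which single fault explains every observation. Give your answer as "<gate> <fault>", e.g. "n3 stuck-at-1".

Fault-free values for test 1 (A=1, B=1, C=0, D=0): n0=0, n1=0, n2=1, n3=1, n4=0, n5=1, n6=0, giving Y=0. Observed 1.
Test 1: faults giving observed 1 are {n0 stuck-at-1, n1 stuck-at-1, n2 stuck-at-0, n4 stuck-at-1, n5 stuck-at-0, n6 stuck-at-1}.
Test 2 (A=1, B=0, C=0, D=0): fault-free n0=1, n1=1, n2=0, n3=1, n4=0, n5=1, n6=1 → 1; observed 0. Eliminates n0 stuck-at-1, n1 stuck-at-1, n2 stuck-at-0, n6 stuck-at-1.
Test 3 (A=1, B=1, C=0, D=1): fault-free n0=0, n1=0, n2=1, n3=0, n4=1, n5=1, n6=0 → 0; observed 1. Eliminates n4 stuck-at-1.
Only n5 stuck-at-0 is consistent with every test.

n5 stuck-at-0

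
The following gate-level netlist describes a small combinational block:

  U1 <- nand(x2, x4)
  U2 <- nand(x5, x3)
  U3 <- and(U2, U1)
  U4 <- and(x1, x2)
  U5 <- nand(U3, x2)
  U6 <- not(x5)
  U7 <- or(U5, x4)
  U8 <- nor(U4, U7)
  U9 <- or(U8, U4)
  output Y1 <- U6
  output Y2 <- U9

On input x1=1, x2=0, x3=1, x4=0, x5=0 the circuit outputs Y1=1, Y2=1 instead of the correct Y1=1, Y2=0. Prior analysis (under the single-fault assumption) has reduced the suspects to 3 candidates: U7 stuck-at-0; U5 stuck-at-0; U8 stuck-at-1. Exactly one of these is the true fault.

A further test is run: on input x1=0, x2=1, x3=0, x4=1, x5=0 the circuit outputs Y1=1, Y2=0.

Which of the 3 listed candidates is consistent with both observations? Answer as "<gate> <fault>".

Evaluate each candidate on input x1=0, x2=1, x3=0, x4=1, x5=0:
  U7 stuck-at-0: U1=0, U2=1, U3=0, U4=0, U5=1, U6=1, U7=0 [stuck-at-0], U8=1, U9=1 → Y1=1, Y2=1 — eliminated
  U5 stuck-at-0: U1=0, U2=1, U3=0, U4=0, U5=0 [stuck-at-0], U6=1, U7=1, U8=0, U9=0 → Y1=1, Y2=0 — matches
  U8 stuck-at-1: U1=0, U2=1, U3=0, U4=0, U5=1, U6=1, U7=1, U8=1 [stuck-at-1], U9=1 → Y1=1, Y2=1 — eliminated
Only U5 stuck-at-0 reproduces the observed Y1=1, Y2=0.

U5 stuck-at-0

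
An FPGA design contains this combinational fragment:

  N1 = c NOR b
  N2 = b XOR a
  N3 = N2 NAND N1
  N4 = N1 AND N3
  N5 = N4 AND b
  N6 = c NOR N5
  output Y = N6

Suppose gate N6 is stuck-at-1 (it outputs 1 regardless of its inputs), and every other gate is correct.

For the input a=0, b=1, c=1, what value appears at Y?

1

Propagate with N6 forced: N1=0, N2=1, N3=1, N4=0, N5=0, N6=1 [stuck-at-1].
So Y = 1. (Without the fault it would be 0.)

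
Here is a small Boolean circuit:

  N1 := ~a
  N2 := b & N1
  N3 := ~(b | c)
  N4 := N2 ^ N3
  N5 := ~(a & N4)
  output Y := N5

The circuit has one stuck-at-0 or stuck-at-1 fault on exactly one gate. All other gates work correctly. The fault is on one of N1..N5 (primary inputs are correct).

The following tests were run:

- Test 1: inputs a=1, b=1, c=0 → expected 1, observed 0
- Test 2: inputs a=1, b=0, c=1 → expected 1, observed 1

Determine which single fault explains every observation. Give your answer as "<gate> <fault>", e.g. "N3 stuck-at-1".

Fault-free values for test 1 (a=1, b=1, c=0): N1=0, N2=0, N3=0, N4=0, N5=1, giving Y=1. Observed 0.
Test 1: faults giving observed 0 are {N1 stuck-at-1, N2 stuck-at-1, N3 stuck-at-1, N4 stuck-at-1, N5 stuck-at-0}.
Test 2 (a=1, b=0, c=1): fault-free N1=0, N2=0, N3=0, N4=0, N5=1 → 1; observed 1. Eliminates N2 stuck-at-1, N3 stuck-at-1, N4 stuck-at-1, N5 stuck-at-0.
Only N1 stuck-at-1 is consistent with every test.

N1 stuck-at-1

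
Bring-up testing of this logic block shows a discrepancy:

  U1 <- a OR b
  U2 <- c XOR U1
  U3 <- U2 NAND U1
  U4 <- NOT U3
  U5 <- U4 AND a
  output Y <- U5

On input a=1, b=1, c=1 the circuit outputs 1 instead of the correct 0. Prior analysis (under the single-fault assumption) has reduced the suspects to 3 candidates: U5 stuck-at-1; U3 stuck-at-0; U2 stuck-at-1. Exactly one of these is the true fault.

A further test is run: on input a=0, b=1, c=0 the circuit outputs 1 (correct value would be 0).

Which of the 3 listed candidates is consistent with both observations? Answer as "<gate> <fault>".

Evaluate each candidate on input a=0, b=1, c=0:
  U5 stuck-at-1: U1=1, U2=1, U3=0, U4=1, U5=1 [stuck-at-1] → 1 — matches
  U3 stuck-at-0: U1=1, U2=1, U3=0 [stuck-at-0], U4=1, U5=0 → 0 — eliminated
  U2 stuck-at-1: U1=1, U2=1 [stuck-at-1], U3=0, U4=1, U5=0 → 0 — eliminated
Only U5 stuck-at-1 reproduces the observed 1.

U5 stuck-at-1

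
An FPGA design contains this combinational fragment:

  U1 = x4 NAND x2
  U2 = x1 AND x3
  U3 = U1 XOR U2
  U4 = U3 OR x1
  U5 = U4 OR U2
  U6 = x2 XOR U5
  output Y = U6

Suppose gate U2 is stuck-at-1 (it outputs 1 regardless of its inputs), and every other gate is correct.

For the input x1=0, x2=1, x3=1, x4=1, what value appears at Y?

Propagate with U2 forced: U1=0, U2=1 [stuck-at-1], U3=1, U4=1, U5=1, U6=0.
So Y = 0. (Without the fault it would be 1.)

0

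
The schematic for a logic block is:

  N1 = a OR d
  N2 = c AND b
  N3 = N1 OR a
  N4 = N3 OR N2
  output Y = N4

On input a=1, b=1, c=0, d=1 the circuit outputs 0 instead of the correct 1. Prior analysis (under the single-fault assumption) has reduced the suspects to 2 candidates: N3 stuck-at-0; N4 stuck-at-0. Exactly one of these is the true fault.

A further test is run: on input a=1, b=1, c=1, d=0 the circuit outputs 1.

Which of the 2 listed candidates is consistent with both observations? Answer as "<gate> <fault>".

N3 stuck-at-0

Evaluate each candidate on input a=1, b=1, c=1, d=0:
  N3 stuck-at-0: N1=1, N2=1, N3=0 [stuck-at-0], N4=1 → 1 — matches
  N4 stuck-at-0: N1=1, N2=1, N3=1, N4=0 [stuck-at-0] → 0 — eliminated
Only N3 stuck-at-0 reproduces the observed 1.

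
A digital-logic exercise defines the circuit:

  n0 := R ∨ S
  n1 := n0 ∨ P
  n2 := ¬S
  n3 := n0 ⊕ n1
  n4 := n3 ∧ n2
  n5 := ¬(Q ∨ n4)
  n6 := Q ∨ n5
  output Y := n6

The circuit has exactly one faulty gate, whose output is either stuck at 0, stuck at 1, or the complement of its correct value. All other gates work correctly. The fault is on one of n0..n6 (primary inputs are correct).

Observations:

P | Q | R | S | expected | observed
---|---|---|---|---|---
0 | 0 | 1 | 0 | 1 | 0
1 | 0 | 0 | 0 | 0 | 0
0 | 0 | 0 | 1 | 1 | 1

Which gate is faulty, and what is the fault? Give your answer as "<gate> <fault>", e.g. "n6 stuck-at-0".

Fault-free values for test 1 (P=0, Q=0, R=1, S=0): n0=1, n1=1, n2=1, n3=0, n4=0, n5=1, n6=1, giving Y=1. Observed 0.
Test 1: faults giving observed 0 are {n1 stuck-at-0, n1 inverted output, n3 stuck-at-1, n3 inverted output, n4 stuck-at-1, n4 inverted output, n5 stuck-at-0, n5 inverted output, n6 stuck-at-0, n6 inverted output}.
Test 2 (P=1, Q=0, R=0, S=0): fault-free n0=0, n1=1, n2=1, n3=1, n4=1, n5=0, n6=0 → 0; observed 0. Eliminates n1 stuck-at-0, n1 inverted output, n3 inverted output, n4 inverted output, n5 inverted output, n6 inverted output.
Test 3 (P=0, Q=0, R=0, S=1): fault-free n0=1, n1=1, n2=0, n3=0, n4=0, n5=1, n6=1 → 1; observed 1. Eliminates n4 stuck-at-1, n5 stuck-at-0, n6 stuck-at-0.
Only n3 stuck-at-1 is consistent with every test.

n3 stuck-at-1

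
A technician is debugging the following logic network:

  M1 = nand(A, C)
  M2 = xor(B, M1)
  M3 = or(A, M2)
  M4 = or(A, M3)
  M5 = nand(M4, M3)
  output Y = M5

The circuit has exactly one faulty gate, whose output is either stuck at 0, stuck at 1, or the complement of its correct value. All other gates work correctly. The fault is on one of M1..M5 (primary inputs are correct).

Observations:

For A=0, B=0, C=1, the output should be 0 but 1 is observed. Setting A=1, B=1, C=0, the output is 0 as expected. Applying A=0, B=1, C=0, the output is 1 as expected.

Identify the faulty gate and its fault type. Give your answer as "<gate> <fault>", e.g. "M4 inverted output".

M2 stuck-at-0

Fault-free values for test 1 (A=0, B=0, C=1): M1=1, M2=1, M3=1, M4=1, M5=0, giving Y=0. Observed 1.
Test 1: faults giving observed 1 are {M1 stuck-at-0, M1 inverted output, M2 stuck-at-0, M2 inverted output, M3 stuck-at-0, M3 inverted output, M4 stuck-at-0, M4 inverted output, M5 stuck-at-1, M5 inverted output}.
Test 2 (A=1, B=1, C=0): fault-free M1=1, M2=0, M3=1, M4=1, M5=0 → 0; observed 0. Eliminates M3 stuck-at-0, M3 inverted output, M4 stuck-at-0, M4 inverted output, M5 stuck-at-1, M5 inverted output.
Test 3 (A=0, B=1, C=0): fault-free M1=1, M2=0, M3=0, M4=0, M5=1 → 1; observed 1. Eliminates M1 stuck-at-0, M1 inverted output, M2 inverted output.
Only M2 stuck-at-0 is consistent with every test.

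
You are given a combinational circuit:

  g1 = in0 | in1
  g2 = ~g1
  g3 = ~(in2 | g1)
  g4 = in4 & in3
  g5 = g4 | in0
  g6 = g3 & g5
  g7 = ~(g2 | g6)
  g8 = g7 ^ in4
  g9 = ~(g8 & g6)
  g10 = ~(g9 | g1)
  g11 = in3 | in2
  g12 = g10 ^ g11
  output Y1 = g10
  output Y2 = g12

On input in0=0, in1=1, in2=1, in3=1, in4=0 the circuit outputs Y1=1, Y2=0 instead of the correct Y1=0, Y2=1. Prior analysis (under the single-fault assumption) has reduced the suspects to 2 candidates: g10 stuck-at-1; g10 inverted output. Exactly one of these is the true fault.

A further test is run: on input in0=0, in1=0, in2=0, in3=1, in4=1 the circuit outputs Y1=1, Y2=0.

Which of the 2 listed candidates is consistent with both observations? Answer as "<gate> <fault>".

Evaluate each candidate on input in0=0, in1=0, in2=0, in3=1, in4=1:
  g10 stuck-at-1: g1=0, g2=1, g3=1, g4=1, g5=1, g6=1, g7=0, g8=1, g9=0, g10=1 [stuck-at-1], g11=1, g12=0 → Y1=1, Y2=0 — matches
  g10 inverted output: g1=0, g2=1, g3=1, g4=1, g5=1, g6=1, g7=0, g8=1, g9=0, g10=0 [inverted output], g11=1, g12=1 → Y1=0, Y2=1 — eliminated
Only g10 stuck-at-1 reproduces the observed Y1=1, Y2=0.

g10 stuck-at-1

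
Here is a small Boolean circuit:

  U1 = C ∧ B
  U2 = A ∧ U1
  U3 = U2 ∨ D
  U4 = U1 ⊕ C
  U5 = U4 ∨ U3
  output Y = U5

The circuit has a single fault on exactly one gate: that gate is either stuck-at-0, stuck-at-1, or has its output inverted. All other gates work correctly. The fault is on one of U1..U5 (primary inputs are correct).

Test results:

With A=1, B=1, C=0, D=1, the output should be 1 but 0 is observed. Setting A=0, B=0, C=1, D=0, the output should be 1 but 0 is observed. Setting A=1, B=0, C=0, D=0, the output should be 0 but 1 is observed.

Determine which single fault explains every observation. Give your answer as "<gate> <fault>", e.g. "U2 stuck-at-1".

Fault-free values for test 1 (A=1, B=1, C=0, D=1): U1=0, U2=0, U3=1, U4=0, U5=1, giving Y=1. Observed 0.
Test 1: faults giving observed 0 are {U3 stuck-at-0, U3 inverted output, U5 stuck-at-0, U5 inverted output}.
Test 2 (A=0, B=0, C=1, D=0): fault-free U1=0, U2=0, U3=0, U4=1, U5=1 → 1; observed 0. Eliminates U3 stuck-at-0, U3 inverted output.
Test 3 (A=1, B=0, C=0, D=0): fault-free U1=0, U2=0, U3=0, U4=0, U5=0 → 0; observed 1. Eliminates U5 stuck-at-0.
Only U5 inverted output is consistent with every test.

U5 inverted output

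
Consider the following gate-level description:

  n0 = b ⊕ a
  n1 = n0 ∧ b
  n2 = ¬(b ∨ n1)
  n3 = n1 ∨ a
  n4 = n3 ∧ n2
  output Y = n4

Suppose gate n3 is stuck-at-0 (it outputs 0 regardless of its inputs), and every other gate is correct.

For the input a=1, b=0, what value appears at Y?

Propagate with n3 forced: n0=1, n1=0, n2=1, n3=0 [stuck-at-0], n4=0.
So Y = 0. (Without the fault it would be 1.)

0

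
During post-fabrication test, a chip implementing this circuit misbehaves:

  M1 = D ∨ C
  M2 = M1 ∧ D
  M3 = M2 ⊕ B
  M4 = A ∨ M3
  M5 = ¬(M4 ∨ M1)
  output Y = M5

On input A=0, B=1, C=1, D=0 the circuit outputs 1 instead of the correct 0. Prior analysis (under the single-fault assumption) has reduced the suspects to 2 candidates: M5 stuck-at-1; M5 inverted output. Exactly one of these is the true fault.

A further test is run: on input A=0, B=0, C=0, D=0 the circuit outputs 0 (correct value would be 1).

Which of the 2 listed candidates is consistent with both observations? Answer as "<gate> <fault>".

M5 inverted output

Evaluate each candidate on input A=0, B=0, C=0, D=0:
  M5 stuck-at-1: M1=0, M2=0, M3=0, M4=0, M5=1 [stuck-at-1] → 1 — eliminated
  M5 inverted output: M1=0, M2=0, M3=0, M4=0, M5=0 [inverted output] → 0 — matches
Only M5 inverted output reproduces the observed 0.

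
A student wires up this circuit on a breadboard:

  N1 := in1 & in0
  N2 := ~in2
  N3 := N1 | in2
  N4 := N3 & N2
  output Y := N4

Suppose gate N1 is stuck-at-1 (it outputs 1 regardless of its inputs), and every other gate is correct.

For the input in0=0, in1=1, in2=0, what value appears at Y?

1

Propagate with N1 forced: N1=1 [stuck-at-1], N2=1, N3=1, N4=1.
So Y = 1. (Without the fault it would be 0.)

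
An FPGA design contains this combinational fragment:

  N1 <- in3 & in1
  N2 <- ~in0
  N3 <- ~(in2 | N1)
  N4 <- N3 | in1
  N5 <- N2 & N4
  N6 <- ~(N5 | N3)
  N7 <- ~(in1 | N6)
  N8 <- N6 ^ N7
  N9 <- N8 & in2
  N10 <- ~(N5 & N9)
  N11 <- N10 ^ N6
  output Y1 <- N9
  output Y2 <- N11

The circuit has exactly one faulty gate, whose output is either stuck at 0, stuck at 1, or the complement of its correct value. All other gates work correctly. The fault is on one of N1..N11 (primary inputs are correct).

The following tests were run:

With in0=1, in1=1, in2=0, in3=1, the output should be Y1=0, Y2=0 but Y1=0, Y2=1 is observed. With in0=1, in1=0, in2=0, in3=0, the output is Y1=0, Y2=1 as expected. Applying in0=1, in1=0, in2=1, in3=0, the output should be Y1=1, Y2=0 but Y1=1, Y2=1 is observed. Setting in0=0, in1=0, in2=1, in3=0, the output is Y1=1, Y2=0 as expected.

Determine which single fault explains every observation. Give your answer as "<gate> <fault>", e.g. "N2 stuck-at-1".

Fault-free values for test 1 (in0=1, in1=1, in2=0, in3=1): N1=1, N2=0, N3=0, N4=1, N5=0, N6=1, N7=0, N8=1, N9=0, N10=1, N11=0, giving Y1=0, Y2=0. Observed Y1=0, Y2=1.
Test 1: faults giving observed Y1=0, Y2=1 are {N1 stuck-at-0, N1 inverted output, N2 stuck-at-1, N2 inverted output, N3 stuck-at-1, N3 inverted output, N5 stuck-at-1, N5 inverted output, N6 stuck-at-0, N6 inverted output, N10 stuck-at-0, N10 inverted output, N11 stuck-at-1, N11 inverted output}.
Test 2 (in0=1, in1=0, in2=0, in3=0): fault-free N1=0, N2=0, N3=1, N4=1, N5=0, N6=0, N7=1, N8=1, N9=0, N10=1, N11=1 → Y1=0, Y2=1; observed Y1=0, Y2=1. Eliminates N1 inverted output, N3 inverted output, N6 inverted output, N10 stuck-at-0, N10 inverted output, N11 inverted output.
Test 3 (in0=1, in1=0, in2=1, in3=0): fault-free N1=0, N2=0, N3=0, N4=0, N5=0, N6=1, N7=0, N8=1, N9=1, N10=1, N11=0 → Y1=1, Y2=0; observed Y1=1, Y2=1. Eliminates N1 stuck-at-0, N2 stuck-at-1, N2 inverted output, N5 stuck-at-1, N5 inverted output.
Test 4 (in0=0, in1=0, in2=1, in3=0): fault-free N1=0, N2=1, N3=0, N4=0, N5=0, N6=1, N7=0, N8=1, N9=1, N10=1, N11=0 → Y1=1, Y2=0; observed Y1=1, Y2=0. Eliminates N6 stuck-at-0, N11 stuck-at-1.
Only N3 stuck-at-1 is consistent with every test.

N3 stuck-at-1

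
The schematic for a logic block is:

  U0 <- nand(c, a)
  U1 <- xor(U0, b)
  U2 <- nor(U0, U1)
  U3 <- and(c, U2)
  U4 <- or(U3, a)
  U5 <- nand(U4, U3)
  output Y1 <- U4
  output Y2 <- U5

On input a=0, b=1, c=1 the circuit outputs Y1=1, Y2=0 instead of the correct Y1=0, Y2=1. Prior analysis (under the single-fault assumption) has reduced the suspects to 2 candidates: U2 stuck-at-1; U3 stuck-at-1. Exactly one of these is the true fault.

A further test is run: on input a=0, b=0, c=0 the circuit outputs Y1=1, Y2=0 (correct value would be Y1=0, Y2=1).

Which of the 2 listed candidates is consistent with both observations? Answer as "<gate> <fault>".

U3 stuck-at-1

Evaluate each candidate on input a=0, b=0, c=0:
  U2 stuck-at-1: U0=1, U1=1, U2=1 [stuck-at-1], U3=0, U4=0, U5=1 → Y1=0, Y2=1 — eliminated
  U3 stuck-at-1: U0=1, U1=1, U2=0, U3=1 [stuck-at-1], U4=1, U5=0 → Y1=1, Y2=0 — matches
Only U3 stuck-at-1 reproduces the observed Y1=1, Y2=0.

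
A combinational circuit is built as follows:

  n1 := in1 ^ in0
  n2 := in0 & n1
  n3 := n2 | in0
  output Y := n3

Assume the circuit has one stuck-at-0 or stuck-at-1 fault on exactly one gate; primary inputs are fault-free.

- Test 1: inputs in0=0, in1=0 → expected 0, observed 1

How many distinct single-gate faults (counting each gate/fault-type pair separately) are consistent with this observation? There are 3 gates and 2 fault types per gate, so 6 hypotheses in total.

Fault-free: n1=0, n2=0, n3=0 → 0. Observed 1.
  n1 stuck-at-0: output 0 ✗
  n1 stuck-at-1: output 0 ✗
  n2 stuck-at-0: output 0 ✗
  n2 stuck-at-1: output 1 ✓
  n3 stuck-at-0: output 0 ✗
  n3 stuck-at-1: output 1 ✓
Consistent faults: {n2 stuck-at-1, n3 stuck-at-1} — 2 in all.

2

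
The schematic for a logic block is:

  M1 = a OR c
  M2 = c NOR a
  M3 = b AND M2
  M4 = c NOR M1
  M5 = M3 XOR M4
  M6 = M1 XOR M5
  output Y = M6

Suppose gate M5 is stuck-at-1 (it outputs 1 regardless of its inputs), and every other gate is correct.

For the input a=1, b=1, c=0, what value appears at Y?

0

Propagate with M5 forced: M1=1, M2=0, M3=0, M4=0, M5=1 [stuck-at-1], M6=0.
So Y = 0. (Without the fault it would be 1.)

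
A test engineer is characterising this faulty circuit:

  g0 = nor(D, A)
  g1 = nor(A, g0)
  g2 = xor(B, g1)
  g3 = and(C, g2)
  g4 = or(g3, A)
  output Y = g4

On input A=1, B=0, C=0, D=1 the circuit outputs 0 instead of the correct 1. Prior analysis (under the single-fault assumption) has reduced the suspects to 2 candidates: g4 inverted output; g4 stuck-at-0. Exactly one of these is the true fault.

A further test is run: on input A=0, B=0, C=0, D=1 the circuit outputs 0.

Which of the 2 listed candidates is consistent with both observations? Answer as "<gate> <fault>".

Evaluate each candidate on input A=0, B=0, C=0, D=1:
  g4 inverted output: g0=0, g1=1, g2=1, g3=0, g4=1 [inverted output] → 1 — eliminated
  g4 stuck-at-0: g0=0, g1=1, g2=1, g3=0, g4=0 [stuck-at-0] → 0 — matches
Only g4 stuck-at-0 reproduces the observed 0.

g4 stuck-at-0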